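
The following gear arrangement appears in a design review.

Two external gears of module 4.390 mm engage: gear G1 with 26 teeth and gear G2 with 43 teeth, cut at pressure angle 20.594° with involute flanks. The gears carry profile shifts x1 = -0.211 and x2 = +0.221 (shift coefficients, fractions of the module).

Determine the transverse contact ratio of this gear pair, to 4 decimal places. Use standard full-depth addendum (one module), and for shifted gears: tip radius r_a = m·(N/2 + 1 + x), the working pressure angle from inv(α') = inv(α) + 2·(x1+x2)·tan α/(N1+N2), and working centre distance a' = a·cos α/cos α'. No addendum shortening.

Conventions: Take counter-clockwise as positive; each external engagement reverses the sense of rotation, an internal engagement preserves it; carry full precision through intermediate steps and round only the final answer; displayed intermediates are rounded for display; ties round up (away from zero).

1.6544

topology: single-mesh involute geometry — m = 4.390, 26T/43T pair
base radii: r_b1 = 53.423020, r_b2 = 88.353456
tip radii: r_a1 = 60.533710, r_a2 = 99.745190
inv(α') = inv(20.594°) + 2·(-0.211+0.221)·tan α/(26+43) = 0.01643159  ⇒  α' = 20.63809°
a' = a·cos α / cos α' = 151.4550·cos 20.594°/cos 20.63809° = 151.498855
action lengths: √(r_a1²−r_b1²) = 28.465962, √(r_a2²−r_b2²) = 46.290060
base pitch p_b = π·m·cos α = 12.910259
CR = (28.465962 + 46.290060 − 151.498855·sin 20.63809°)/12.910259 = 1.654354
contact ratio ≈ 1.6544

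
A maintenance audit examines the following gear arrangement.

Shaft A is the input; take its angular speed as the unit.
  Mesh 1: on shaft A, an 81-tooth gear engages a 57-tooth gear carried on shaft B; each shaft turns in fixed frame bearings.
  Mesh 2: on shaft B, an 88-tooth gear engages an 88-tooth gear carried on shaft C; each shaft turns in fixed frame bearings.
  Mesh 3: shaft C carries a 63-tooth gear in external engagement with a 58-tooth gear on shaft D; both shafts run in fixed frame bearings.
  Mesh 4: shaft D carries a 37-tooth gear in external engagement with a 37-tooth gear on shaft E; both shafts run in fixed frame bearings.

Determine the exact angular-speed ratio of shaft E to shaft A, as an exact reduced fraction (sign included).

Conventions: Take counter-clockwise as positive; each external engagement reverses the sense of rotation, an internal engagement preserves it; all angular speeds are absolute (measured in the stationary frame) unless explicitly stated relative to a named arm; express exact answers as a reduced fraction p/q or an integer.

1701/1102

class = fixed-axis compound train [4 meshes; 4 ratios multiply, 4 sense flips]
mesh 1 [81T→57T]: running ratio 27/19, sense −
mesh 2 [88T→88T]: running ratio 27/19, sense +
mesh 3 [63T→58T]: running ratio 1701/1102, sense −
mesh 4 [37T→37T]: running ratio 1701/1102, sense +
ω_out/ω_in = 1701/1102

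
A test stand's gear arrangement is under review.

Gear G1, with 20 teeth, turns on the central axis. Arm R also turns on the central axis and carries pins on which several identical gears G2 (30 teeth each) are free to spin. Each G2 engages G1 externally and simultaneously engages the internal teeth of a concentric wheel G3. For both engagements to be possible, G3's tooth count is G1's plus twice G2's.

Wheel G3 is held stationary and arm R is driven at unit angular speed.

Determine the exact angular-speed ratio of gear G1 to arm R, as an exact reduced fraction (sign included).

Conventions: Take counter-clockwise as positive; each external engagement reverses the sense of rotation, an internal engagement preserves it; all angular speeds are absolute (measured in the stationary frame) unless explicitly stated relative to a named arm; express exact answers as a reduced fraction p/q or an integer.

5

recognized (axles ride arm R): planetary set, 20/30/80 teeth
ring teeth: 20 + 2·30 = 80
20(ω_sun−ω_arm) = −80(ω_ring−ω_arm),  ω_ring = 0, ω_arm = 1
ω_sun = 1 − (80/20)(0−1) = 5
ω_out/ω_in = 5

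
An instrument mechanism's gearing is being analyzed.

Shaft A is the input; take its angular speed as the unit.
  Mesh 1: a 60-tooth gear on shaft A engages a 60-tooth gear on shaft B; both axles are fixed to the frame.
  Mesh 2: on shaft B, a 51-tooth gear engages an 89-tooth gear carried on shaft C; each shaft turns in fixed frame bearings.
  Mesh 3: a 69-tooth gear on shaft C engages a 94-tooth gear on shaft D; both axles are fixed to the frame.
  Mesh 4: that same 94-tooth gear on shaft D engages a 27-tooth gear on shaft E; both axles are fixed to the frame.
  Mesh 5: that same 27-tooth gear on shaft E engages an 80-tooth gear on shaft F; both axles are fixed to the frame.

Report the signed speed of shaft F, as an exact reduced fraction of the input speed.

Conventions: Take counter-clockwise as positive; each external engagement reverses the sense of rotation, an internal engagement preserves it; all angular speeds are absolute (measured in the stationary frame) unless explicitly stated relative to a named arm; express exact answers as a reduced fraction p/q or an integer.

5-mesh fixed-axis compound train (all bearings frame-fixed)
mesh 1 [60T→60T]: |ω|/ω_in = 1×60/60 = 1, sense flips to −
mesh 2 [51T→89T]: |ω|/ω_in = 1×51/89 = 51/89, sense flips to +
mesh 3 [69T→94T]: |ω|/ω_in = (51/89)×69/94 = 3519/8366, sense flips to −
mesh 4 [94T→27T]: |ω|/ω_in = (3519/8366)×94/27 = 391/267, sense flips to +
mesh 5 [27T→80T]: |ω|/ω_in = (391/267)×27/80 = 3519/7120, sense flips to −
signed output speed (× input speed) = -3519/7120

-3519/7120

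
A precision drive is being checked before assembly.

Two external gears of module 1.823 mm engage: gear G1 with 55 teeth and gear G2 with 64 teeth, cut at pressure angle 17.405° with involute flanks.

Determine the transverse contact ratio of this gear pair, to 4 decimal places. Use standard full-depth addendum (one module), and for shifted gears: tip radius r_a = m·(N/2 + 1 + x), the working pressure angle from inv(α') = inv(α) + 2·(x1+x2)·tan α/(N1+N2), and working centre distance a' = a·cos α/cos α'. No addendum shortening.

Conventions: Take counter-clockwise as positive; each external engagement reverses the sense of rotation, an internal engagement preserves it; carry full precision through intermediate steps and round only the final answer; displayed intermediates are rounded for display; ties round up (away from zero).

1.9473

single-mesh involute tooth geometry (55T engaging 64T at module 1.823)
base radii: r_b1 = 47.837145, r_b2 = 55.665041
tip radii: r_a1 = 51.955500, r_a2 = 60.159000
no profile shift: α' = α, a' = a
action lengths: √(r_a1²−r_b1²) = 20.272680, √(r_a2²−r_b2²) = 22.814655
base pitch p_b = π·m·cos α = 5.464903
CR = (20.272680 + 22.814655 − 108.468500·sin 17.40500°)/5.464903 = 1.947298
contact ratio ≈ 1.9473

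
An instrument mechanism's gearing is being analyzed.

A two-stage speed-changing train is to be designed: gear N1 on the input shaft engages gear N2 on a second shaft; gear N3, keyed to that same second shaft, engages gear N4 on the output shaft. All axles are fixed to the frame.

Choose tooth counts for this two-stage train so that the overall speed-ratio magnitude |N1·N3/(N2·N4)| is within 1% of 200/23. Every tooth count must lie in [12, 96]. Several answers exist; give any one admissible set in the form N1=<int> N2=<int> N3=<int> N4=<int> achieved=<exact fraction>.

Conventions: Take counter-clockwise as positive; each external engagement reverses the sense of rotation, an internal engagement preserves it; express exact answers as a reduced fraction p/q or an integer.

N1=25 N2=12 N3=96 N4=23 achieved=200/23

2-stage fixed-axis compound train for ratio 200/23
target = 200/23 in lowest terms: an exact hit needs N1·N3 = k·200 and N2·N4 = k·23 for one integer k, every count in [12, 96]; additionally prefer no 1:1 stage (N1 ≠ N2, N3 ≠ N4)
k = 1…11: no 1:1-free in-range split of k·200 and k·23 into factor pairs; take k = 12
k = 12: N1·N3 = 2400 = 25·96, N2·N4 = 276 = 12·23
achieved = 25·96/(12·23) = 200/23; |achieved − target| = 0 ≤ 2/23 ✓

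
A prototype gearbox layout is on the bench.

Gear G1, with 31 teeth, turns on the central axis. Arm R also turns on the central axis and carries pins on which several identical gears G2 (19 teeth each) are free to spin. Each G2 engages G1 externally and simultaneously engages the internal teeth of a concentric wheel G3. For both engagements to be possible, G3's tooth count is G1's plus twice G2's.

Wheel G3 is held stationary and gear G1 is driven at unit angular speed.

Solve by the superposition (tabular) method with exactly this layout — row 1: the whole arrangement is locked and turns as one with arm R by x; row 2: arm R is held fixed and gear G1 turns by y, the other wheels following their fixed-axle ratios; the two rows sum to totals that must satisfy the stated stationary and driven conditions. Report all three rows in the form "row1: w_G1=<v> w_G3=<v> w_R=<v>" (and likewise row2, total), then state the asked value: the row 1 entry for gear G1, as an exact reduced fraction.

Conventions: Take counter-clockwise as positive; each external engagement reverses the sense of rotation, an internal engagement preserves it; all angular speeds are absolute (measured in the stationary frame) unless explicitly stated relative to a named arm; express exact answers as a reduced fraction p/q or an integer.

row1: w_G1=31/100 w_G3=31/100 w_R=31/100
row2: w_G1=69/100 w_G3=-31/100 w_R=0
total: w_G1=1 w_G3=0 w_R=31/100
asked value: 31/100

class = planetary set [G3 = 31+2·19 = 69; Willis about the carrier]
row 1 (train locked, turned with arm): all members turn x
row 2: sun turns y, ring = −(31/69)·y, arm 0
boundary: total ω_ring = x − (31/69)·y = 0 and total ω_sun = x + y = 1  ⇒  y = 69/100, x = 31/100
row 2 ring = −(31/69)·69/100 = -31/100
totals (row 1 + row 2): sun 31/100 + 69/100 = 1, ring 31/100 + (-31/100) = 0, arm 31/100 + 0 = 31/100
asked cell (row1, sun) = 31/100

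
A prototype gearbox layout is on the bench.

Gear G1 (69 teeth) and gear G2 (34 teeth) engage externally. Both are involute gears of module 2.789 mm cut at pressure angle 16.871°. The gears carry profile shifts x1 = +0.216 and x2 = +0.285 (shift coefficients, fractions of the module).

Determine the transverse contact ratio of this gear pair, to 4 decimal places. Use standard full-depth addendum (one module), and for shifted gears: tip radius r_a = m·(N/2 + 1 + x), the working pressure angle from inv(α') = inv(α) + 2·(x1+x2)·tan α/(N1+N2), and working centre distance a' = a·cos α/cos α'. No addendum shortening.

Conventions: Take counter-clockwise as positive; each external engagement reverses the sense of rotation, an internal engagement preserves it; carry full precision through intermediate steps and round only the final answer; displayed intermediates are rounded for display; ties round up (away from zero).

topology: single-mesh involute geometry — m = 2.789, 69T/34T pair
base radii: r_b1 = 92.079227, r_b2 = 45.372373
tip radii: r_a1 = 99.611924, r_a2 = 50.996865
inv(α') = inv(16.871°) + 2·(+0.216+0.285)·tan α/(69+34) = 0.01176621  ⇒  α' = 18.52902°
a' = a·cos α / cos α' = 143.6335·cos 16.871°/cos 18.52902° = 144.966243
action lengths: √(r_a1²−r_b1²) = 37.999359, √(r_a2²−r_b2²) = 23.281495
base pitch p_b = π·m·cos α = 8.384795
CR = (37.999359 + 23.281495 − 144.966243·sin 18.52902°)/8.384795 = 1.814327
contact ratio ≈ 1.8143

1.8143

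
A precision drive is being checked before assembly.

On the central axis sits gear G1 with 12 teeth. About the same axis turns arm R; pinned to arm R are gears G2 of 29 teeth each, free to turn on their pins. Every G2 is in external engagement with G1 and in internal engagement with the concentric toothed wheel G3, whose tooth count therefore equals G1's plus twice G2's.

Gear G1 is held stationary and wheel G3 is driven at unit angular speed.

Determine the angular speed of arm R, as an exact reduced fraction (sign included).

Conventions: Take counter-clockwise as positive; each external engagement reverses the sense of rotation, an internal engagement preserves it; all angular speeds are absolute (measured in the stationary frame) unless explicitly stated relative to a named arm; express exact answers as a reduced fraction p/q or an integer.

35/41

class = planetary set [G3 = 12+2·29 = 70; Willis about the carrier]
ring teeth: 12 + 2·29 = 70
12(ω_sun−ω_arm) = −70(ω_ring−ω_arm),  ω_sun = 0, ω_ring = 1
12(0−ω_arm) = −70(1−ω_arm)  ⇒  82·ω_arm = 70  ⇒  ω_arm = 35/41
exact speed ratio = 35/41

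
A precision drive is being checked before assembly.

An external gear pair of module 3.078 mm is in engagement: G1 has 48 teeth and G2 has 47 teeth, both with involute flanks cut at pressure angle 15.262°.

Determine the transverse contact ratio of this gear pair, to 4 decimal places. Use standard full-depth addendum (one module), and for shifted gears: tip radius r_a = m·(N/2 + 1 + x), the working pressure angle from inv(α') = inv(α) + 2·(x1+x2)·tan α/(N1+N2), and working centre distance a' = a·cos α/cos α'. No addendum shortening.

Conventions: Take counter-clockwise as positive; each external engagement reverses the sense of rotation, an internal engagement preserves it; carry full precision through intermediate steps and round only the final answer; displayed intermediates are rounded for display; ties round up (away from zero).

2.0502

single-mesh involute tooth geometry (48T engaging 47T at module 3.078)
base radii: r_b1 = 71.266698, r_b2 = 69.781975
tip radii: r_a1 = 76.950000, r_a2 = 75.411000
no profile shift: α' = α, a' = a
action lengths: √(r_a1²−r_b1²) = 29.023443, √(r_a2²−r_b2²) = 28.588369
base pitch p_b = π·m·cos α = 9.328789
CR = (29.023443 + 28.588369 − 146.205000·sin 15.26200°)/9.328789 = 2.050190
contact ratio ≈ 2.0502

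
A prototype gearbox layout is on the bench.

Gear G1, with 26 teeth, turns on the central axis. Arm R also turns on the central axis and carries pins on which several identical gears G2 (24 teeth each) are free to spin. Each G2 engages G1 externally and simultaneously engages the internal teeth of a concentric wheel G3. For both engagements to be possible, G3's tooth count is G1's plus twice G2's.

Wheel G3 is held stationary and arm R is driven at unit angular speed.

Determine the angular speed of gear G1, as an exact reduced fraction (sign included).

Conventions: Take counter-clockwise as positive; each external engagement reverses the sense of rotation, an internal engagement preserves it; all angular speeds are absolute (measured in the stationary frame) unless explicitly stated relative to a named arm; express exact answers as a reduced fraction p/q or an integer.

50/13

class = planetary set [G3 = 26+2·24 = 74; Willis about the carrier]
ring teeth: 26 + 2·24 = 74
26(ω_sun−ω_arm) = −74(ω_ring−ω_arm),  ω_ring = 0, ω_arm = 1
ω_sun = 1 − (74/26)(0−1) = 50/13
exact speed ratio = 50/13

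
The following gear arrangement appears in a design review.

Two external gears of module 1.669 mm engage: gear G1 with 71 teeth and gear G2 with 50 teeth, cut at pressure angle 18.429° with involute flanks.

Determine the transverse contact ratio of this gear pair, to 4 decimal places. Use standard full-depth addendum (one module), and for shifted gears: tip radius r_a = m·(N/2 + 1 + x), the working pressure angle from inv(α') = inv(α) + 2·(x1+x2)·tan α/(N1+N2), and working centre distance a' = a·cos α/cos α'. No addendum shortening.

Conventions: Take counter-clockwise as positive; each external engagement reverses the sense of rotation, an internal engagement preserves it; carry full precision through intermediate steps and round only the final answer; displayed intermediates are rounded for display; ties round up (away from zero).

recognized (one external pair, fixed centres): single-mesh tooth geometry, m = 1.669, N1 = 71, N2 = 50
base radii: r_b1 = 56.210956, r_b2 = 39.585180
tip radii: r_a1 = 60.918500, r_a2 = 43.394000
no profile shift: α' = α, a' = a
action lengths: √(r_a1²−r_b1²) = 23.481739, √(r_a2²−r_b2²) = 17.777872
base pitch p_b = π·m·cos α = 4.974420
CR = (23.481739 + 17.777872 − 100.974500·sin 18.42900°)/4.974420 = 1.877327
contact ratio ≈ 1.8773

1.8773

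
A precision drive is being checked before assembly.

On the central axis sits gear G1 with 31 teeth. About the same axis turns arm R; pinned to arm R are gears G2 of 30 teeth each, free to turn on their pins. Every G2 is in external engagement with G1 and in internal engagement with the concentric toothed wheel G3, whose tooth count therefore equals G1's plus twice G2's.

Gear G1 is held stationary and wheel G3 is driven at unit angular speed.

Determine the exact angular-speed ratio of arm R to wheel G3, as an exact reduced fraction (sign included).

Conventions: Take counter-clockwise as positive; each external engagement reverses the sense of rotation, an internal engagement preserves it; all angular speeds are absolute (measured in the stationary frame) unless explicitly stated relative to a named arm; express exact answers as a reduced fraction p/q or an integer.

91/122

topology: planetary set — G1 31T / G2 30T / G3 91T, arm = carrier (Willis)
ring teeth: 31 + 2·30 = 91
31(ω_sun−ω_arm) = −91(ω_ring−ω_arm),  ω_sun = 0, ω_ring = 1
31(0−ω_arm) = −91(1−ω_arm)  ⇒  122·ω_arm = 91  ⇒  ω_arm = 91/122
ω_out/ω_in = 91/122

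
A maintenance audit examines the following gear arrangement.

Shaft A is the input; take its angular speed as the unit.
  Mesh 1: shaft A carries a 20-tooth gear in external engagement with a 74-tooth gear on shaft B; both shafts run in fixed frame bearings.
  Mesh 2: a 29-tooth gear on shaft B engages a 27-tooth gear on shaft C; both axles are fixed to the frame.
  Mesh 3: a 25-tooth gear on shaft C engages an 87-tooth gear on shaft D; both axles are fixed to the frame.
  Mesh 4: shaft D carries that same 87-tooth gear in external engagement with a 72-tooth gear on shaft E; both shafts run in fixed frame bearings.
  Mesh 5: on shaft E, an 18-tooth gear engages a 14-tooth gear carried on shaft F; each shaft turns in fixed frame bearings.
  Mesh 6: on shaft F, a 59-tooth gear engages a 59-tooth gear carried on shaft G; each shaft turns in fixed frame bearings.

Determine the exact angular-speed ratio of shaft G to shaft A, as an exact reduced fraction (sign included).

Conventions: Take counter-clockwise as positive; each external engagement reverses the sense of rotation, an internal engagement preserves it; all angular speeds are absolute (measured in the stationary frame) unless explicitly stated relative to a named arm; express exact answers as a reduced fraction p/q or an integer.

class = fixed-axis compound train [6 meshes; 6 ratios multiply, 6 sense flips]
mesh 1 [20T→74T]: running ratio 10/37, sense −
mesh 2 [29T→27T]: running ratio 290/999, sense +
mesh 3 [25T→87T]: running ratio 250/2997, sense −
mesh 4 [87T→72T]: running ratio 3625/35964, sense +
mesh 5 [18T→14T]: running ratio 3625/27972, sense −
mesh 6 [59T→59T]: running ratio 3625/27972, sense +
ω_out/ω_in = 3625/27972

3625/27972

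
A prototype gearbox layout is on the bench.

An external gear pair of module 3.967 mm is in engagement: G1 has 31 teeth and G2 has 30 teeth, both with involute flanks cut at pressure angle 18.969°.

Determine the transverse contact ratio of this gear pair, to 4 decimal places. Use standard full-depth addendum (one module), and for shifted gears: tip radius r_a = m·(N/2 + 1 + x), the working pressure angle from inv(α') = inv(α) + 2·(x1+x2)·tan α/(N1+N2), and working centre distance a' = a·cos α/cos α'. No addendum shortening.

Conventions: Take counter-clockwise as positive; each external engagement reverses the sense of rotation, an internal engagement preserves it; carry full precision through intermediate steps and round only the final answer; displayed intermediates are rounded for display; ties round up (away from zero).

1.7038

topology: single-mesh involute geometry — m = 3.967, 31T/30T pair
base radii: r_b1 = 58.149342, r_b2 = 56.273556
tip radii: r_a1 = 65.455500, r_a2 = 63.472000
no profile shift: α' = α, a' = a
action lengths: √(r_a1²−r_b1²) = 30.051232, √(r_a2²−r_b2²) = 29.359524
base pitch p_b = π·m·cos α = 11.785906
CR = (30.051232 + 29.359524 − 120.993500·sin 18.96900°)/11.785906 = 1.703817
contact ratio ≈ 1.7038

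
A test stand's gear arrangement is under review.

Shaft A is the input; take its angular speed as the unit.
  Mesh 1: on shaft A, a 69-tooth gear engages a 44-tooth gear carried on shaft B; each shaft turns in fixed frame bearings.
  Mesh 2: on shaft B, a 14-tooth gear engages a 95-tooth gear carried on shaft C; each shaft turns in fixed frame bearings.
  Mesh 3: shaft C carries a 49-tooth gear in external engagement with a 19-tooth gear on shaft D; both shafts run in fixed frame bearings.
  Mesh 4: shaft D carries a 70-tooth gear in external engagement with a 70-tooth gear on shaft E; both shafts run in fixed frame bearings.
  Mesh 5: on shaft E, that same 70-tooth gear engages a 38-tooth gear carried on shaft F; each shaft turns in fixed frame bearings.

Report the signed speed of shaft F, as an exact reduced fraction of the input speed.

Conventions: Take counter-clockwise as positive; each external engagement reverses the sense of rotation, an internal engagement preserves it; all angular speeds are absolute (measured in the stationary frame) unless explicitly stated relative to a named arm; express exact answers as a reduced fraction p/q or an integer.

-165669/150898

5-mesh fixed-axis compound train (all bearings frame-fixed)
mesh 1 [69T→44T]: |ω|/ω_in = 1×69/44 = 69/44, sense flips to −
mesh 2 [14T→95T]: |ω|/ω_in = (69/44)×14/95 = 483/2090, sense flips to +
mesh 3 [49T→19T]: |ω|/ω_in = (483/2090)×49/19 = 23667/39710, sense flips to −
mesh 4 [70T→70T]: |ω|/ω_in = (23667/39710)×70/70 = 23667/39710, sense flips to +
mesh 5 [70T→38T]: |ω|/ω_in = (23667/39710)×70/38 = 165669/150898, sense flips to −
signed output speed (× input speed) = -165669/150898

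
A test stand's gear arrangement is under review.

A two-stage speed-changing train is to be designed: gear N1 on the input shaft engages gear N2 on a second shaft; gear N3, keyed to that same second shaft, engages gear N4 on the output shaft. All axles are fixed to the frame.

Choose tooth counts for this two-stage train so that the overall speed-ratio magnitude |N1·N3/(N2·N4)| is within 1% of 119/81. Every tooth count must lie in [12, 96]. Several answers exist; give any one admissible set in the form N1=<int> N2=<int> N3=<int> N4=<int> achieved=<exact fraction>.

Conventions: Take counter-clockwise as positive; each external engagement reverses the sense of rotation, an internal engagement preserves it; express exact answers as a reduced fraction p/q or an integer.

N1=14 N2=12 N3=34 N4=27 achieved=119/81

topology: fixed-axis compound train — 2 stages, target 119/81
target = 119/81 in lowest terms: an exact hit needs N1·N3 = k·119 and N2·N4 = k·81 for one integer k, every count in [12, 96]; additionally prefer no 1:1 stage (N1 ≠ N2, N3 ≠ N4)
k = 1…3: no 1:1-free in-range split of k·119 and k·81 into factor pairs; take k = 4
k = 4: N1·N3 = 476 = 14·34, N2·N4 = 324 = 12·27
achieved = 14·34/(12·27) = 119/81; |achieved − target| = 0 ≤ 119/8100 ✓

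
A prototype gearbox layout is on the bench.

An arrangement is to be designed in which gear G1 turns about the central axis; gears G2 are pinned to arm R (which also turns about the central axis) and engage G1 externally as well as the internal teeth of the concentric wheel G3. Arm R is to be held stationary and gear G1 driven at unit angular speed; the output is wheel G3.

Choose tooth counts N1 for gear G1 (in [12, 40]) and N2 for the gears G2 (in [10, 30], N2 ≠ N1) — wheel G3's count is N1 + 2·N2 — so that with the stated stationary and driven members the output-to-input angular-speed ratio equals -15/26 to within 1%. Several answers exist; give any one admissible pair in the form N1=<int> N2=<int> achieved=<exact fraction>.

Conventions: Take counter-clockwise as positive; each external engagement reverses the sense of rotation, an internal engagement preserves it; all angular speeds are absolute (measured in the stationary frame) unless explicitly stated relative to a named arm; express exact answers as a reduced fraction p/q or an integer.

N1=30 N2=11 achieved=-15/26

topology: planetary set — design target -15/26, arm = carrier (Willis)
Willis with ω_arm = 0: ω_ring/ω_sun = −N1/N3; set equal to -15/26  ⇒  N3/N1 = −1/(-15/26) = 26/15
N3 = N1 + 2·N2  ⇒  N2/N1 = (N3/N1 − 1)/2 = (26/15 − 1)/2 = 11/30
smallest multiple with N1 ≥ 12 and N2 ≥ 10: k = 1  ⇒  N1 = 1·30 = 30, N2 = 1·11 = 11 (N1 ≤ 40, N2 ≤ 30, N2 ≠ N1 ✓), N3 = 30 + 2·11 = 52
check: −N1/N3 with N1 = 30, N3 = 52 gives -15/26; |achieved − target| = 0 ≤ 3/520 ✓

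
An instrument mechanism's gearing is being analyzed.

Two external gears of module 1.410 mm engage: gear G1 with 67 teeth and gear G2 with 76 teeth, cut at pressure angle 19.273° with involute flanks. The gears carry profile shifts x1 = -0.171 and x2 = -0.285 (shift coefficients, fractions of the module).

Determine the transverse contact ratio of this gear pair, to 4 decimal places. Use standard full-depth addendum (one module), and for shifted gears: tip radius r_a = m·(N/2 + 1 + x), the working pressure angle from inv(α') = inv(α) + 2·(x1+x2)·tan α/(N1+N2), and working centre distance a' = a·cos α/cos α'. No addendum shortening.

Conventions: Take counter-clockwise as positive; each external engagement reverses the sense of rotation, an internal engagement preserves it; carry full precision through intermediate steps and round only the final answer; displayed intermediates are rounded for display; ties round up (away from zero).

1.9516

class = single-mesh tooth geometry [involute pair 67T × 76T, m = 1.410]
base radii: r_b1 = 44.587790, r_b2 = 50.577195
tip radii: r_a1 = 48.403890, r_a2 = 54.588150
inv(α') = inv(19.273°) + 2·(-0.171-0.285)·tan α/(67+76) = 0.01105873  ⇒  α' = 18.16036°
a' = a·cos α / cos α' = 100.8150·cos 19.273°/cos 18.16036° = 100.153857
action lengths: √(r_a1²−r_b1²) = 18.837876, √(r_a2²−r_b2²) = 20.538099
base pitch p_b = π·m·cos α = 4.181393
CR = (18.837876 + 20.538099 − 100.153857·sin 18.16036°)/4.181393 = 1.951565
contact ratio ≈ 1.9516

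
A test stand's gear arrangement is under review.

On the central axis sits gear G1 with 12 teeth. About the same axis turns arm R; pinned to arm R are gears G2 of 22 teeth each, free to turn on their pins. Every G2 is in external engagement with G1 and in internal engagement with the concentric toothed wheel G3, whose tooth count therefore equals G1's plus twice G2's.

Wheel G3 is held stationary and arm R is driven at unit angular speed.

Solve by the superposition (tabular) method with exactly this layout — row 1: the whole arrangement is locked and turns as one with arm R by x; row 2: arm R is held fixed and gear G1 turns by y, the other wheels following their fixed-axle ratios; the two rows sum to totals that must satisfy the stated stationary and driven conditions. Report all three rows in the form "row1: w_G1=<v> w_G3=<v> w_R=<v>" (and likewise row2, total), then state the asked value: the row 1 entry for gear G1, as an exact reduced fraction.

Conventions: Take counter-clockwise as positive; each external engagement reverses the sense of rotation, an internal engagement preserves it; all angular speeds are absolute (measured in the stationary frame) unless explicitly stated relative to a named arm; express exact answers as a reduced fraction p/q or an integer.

row1: w_G1=1 w_G3=1 w_R=1
row2: w_G1=14/3 w_G3=-1 w_R=0
total: w_G1=17/3 w_G3=0 w_R=1
asked value: 1

class = planetary set [G3 = 12+2·22 = 56; Willis about the carrier]
superposition row 1 [locked train]: every member turns x
row 2 — arm fixed, fixed-axis ratios: sun y, ring −(12/56)·y, arm 0
boundary: total ω_ring = x − (12/56)·y = 0 and total ω_arm = x = 1  ⇒  y = 14/3, x = 1
row 2 ring = −(12/56)·14/3 = -1
totals (row 1 + row 2): sun 1 + 14/3 = 17/3, ring 1 + (-1) = 0, arm 1 + 0 = 1
asked cell (row1, sun) = 1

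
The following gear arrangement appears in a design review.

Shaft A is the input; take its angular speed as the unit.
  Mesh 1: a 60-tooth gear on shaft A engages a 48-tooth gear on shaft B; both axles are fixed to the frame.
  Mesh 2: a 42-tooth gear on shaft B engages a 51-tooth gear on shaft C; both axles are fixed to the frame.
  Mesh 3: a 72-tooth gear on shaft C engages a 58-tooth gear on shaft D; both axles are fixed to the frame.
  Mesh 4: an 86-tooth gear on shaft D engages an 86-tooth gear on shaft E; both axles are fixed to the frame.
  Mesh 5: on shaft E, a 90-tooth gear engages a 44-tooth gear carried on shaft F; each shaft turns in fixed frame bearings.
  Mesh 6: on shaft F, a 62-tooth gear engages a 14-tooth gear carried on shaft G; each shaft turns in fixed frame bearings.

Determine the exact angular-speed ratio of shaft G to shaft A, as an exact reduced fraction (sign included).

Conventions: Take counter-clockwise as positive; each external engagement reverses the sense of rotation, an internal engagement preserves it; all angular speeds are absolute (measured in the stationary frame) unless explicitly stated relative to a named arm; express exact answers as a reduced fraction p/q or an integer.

62775/5423

class = fixed-axis compound train [6 meshes; 6 ratios multiply, 6 sense flips]
mesh 1 [60T→48T]: running ratio 5/4, sense −
mesh 2 [42T→51T]: running ratio 35/34, sense +
mesh 3 [72T→58T]: running ratio 630/493, sense −
mesh 4 [86T→86T]: running ratio 630/493, sense +
mesh 5 [90T→44T]: running ratio 14175/5423, sense −
mesh 6 [62T→14T]: running ratio 62775/5423, sense +
ω_out/ω_in = 62775/5423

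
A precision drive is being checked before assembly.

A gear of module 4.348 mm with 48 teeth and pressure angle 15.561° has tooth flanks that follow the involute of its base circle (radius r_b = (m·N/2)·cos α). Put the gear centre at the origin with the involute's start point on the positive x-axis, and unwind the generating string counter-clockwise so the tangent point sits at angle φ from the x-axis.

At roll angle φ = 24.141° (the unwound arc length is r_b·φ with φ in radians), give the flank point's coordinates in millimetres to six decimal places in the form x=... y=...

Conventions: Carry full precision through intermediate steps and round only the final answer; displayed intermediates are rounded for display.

x=109.058028 y=2.462237

single-mesh involute tooth geometry (48T wheel at module 4.348)
pitch radius r_p = m·N/2 = 4.348·48/2 = 104.352000
base radius r_b = r_p·cos α = 104.352000·cos 15.561° = 100.527018
roll angle φ = 24.141° = 0.42133993 rad
x = r_b·(cos φ + φ·sin φ) = 109.058028
y = r_b·(sin φ − φ·cos φ) = 2.462237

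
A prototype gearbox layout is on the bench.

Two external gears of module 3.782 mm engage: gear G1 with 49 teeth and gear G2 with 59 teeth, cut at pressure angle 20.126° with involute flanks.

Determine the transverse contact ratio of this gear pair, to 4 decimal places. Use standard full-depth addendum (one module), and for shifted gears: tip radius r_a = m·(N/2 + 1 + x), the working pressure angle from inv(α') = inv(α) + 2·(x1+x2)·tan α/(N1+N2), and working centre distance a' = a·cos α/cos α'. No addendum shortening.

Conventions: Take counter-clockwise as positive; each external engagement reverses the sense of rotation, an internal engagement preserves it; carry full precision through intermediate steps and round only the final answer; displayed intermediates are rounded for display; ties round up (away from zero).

1.7598

single-mesh involute tooth geometry (49T engaging 59T at module 3.782)
base radii: r_b1 = 87.001075, r_b2 = 104.756397
tip radii: r_a1 = 96.441000, r_a2 = 115.351000
no profile shift: α' = α, a' = a
action lengths: √(r_a1²−r_b1²) = 41.613452, √(r_a2²−r_b2²) = 48.290273
base pitch p_b = π·m·cos α = 11.155998
CR = (41.613452 + 48.290273 − 204.228000·sin 20.12600°)/11.155998 = 1.759750
contact ratio ≈ 1.7598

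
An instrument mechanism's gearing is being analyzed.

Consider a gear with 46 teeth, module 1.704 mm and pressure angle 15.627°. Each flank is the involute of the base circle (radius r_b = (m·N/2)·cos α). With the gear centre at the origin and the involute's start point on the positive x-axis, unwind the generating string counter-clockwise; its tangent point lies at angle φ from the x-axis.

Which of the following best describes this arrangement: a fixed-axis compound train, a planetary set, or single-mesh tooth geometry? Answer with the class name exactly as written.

single-mesh tooth geometry

class = single-mesh tooth geometry [base-circle involute, m = 1.704, 46T]
classification: single-mesh tooth geometry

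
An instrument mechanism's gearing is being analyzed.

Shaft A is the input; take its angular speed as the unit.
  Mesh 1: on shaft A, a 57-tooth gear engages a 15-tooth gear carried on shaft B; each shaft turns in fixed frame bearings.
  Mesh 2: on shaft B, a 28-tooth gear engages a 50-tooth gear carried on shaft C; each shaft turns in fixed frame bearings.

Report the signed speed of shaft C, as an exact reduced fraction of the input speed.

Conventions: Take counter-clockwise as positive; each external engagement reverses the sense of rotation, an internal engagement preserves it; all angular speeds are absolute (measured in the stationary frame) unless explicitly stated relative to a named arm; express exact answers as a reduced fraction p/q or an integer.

266/125

2-mesh fixed-axis compound train (all bearings frame-fixed)
mesh 1 [57T→15T]: |ω|/ω_in = 1×57/15 = 19/5, sense flips to −
mesh 2 [28T→50T]: |ω|/ω_in = (19/5)×28/50 = 266/125, sense flips to +
signed output speed (× input speed) = 266/125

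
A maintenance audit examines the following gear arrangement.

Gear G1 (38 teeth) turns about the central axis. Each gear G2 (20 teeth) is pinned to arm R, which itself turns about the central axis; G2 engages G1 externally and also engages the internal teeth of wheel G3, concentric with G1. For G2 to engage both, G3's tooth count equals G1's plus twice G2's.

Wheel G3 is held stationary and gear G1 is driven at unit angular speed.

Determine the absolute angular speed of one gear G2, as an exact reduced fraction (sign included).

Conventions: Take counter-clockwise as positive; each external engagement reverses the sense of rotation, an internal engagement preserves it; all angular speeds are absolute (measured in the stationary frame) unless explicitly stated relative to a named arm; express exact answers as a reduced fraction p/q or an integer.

recognized (axles ride arm R): planetary set, 38/20/78 teeth
ring teeth: 38 + 2·20 = 78
38(ω_sun−ω_arm) = −78(ω_ring−ω_arm),  ω_ring = 0, ω_sun = 1
38(1−ω_arm) = −78(0−ω_arm)  ⇒  116·ω_arm = 38  ⇒  ω_arm = 19/58
sun–planet mesh: 38·(1−19/58) = −20·(ω_p−ω_arm)  ⇒  ω_p−ω_arm = -741/580
ω_p = 19/58 − 741/580 = -19/20
exact speed ratio = -19/20

-19/20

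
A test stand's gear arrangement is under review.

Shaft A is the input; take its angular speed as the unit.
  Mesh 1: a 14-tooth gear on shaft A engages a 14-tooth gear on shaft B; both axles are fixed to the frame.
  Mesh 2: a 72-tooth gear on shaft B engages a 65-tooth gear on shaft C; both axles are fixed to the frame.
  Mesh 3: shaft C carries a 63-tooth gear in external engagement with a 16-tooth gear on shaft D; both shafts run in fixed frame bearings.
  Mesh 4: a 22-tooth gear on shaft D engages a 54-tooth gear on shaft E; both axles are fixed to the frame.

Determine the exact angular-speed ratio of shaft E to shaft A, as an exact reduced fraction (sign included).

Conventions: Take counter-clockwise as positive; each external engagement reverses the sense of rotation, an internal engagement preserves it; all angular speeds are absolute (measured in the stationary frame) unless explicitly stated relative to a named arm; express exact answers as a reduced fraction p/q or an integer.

231/130

class = fixed-axis compound train [4 meshes; 4 ratios multiply, 4 sense flips]
mesh 1 [14T→14T]: running ratio 1, sense −
mesh 2 [72T→65T]: running ratio 72/65, sense +
mesh 3 [63T→16T]: running ratio 567/130, sense −
mesh 4 [22T→54T]: running ratio 231/130, sense +
ω_out/ω_in = 231/130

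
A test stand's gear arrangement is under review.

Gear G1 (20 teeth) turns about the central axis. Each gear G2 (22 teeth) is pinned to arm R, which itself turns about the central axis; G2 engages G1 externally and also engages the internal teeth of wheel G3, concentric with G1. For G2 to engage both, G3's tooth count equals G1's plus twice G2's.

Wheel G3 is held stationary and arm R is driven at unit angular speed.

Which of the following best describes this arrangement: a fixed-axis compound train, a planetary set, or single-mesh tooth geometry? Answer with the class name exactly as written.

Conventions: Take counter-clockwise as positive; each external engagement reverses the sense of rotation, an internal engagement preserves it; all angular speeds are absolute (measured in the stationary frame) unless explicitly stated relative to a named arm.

planetary set (20T centre, 22T on arm, 64T internal) — Willis relation
classification: planetary set

planetary set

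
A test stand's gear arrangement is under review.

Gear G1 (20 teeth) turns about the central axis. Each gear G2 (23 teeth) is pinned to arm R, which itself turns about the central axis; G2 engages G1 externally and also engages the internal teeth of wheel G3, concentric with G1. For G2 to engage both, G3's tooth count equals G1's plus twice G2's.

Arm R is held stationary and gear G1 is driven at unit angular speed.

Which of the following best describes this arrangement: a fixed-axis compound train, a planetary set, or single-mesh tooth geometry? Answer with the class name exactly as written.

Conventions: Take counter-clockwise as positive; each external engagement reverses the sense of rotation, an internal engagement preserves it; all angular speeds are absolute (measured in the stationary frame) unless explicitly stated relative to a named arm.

planetary set

class = planetary set [G3 = 20+2·23 = 66; Willis about the carrier]
classification: planetary set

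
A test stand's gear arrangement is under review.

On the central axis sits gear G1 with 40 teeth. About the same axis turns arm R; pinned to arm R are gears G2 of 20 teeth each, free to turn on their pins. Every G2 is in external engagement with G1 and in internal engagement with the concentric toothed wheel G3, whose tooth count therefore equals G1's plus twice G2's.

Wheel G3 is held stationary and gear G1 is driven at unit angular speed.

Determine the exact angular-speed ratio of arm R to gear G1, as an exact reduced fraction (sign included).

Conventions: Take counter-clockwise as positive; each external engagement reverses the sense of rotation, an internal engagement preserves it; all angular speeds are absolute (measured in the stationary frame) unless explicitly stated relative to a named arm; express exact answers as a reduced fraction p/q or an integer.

1/3

topology: planetary set — G1 40T / G2 20T / G3 80T, arm = carrier (Willis)
ring teeth: 40 + 2·20 = 80
40(ω_sun−ω_arm) = −80(ω_ring−ω_arm),  ω_ring = 0, ω_sun = 1
40(1−ω_arm) = −80(0−ω_arm)  ⇒  120·ω_arm = 40  ⇒  ω_arm = 1/3
ω_out/ω_in = 1/3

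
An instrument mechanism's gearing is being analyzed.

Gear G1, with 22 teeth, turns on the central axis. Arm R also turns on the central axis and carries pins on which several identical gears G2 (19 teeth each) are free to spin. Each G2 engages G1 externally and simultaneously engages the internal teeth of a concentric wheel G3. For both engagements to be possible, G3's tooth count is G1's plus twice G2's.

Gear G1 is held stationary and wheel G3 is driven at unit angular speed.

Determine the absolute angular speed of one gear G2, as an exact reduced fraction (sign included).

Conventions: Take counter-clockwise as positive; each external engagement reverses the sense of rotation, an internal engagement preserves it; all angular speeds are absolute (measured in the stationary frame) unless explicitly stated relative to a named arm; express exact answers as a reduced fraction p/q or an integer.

planetary set (22T centre, 19T on arm, 60T internal) — Willis relation
ring teeth: 22 + 2·19 = 60
22(ω_sun−ω_arm) = −60(ω_ring−ω_arm),  ω_sun = 0, ω_ring = 1
22(0−ω_arm) = −60(1−ω_arm)  ⇒  82·ω_arm = 60  ⇒  ω_arm = 30/41
sun–planet mesh: 22·(0−30/41) = −19·(ω_p−ω_arm)  ⇒  ω_p−ω_arm = 660/779
ω_p = 30/41 + 660/779 = 30/19
exact speed ratio = 30/19

30/19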